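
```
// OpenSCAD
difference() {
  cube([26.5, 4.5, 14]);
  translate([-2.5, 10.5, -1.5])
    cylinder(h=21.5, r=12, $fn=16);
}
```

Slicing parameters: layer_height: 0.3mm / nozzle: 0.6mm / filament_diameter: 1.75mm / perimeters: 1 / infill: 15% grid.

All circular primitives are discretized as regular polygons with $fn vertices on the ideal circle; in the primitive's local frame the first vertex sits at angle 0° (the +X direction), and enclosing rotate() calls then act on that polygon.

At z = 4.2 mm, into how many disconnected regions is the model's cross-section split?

1

At z = 4.2 mm: the 26.5×4.5 cube contributes its full rectangle; the cylinder at (-2.5, 10.5): section is a regular 16-gon, circumradius r=12; After the difference (first − rest): starting from the 26.5×4.5 cube, the r=12 cylinder at (-2.5, 10.5) partially overlaps it — only the 25.96 mm² overlap (of its 440.85 mm²) is removed, clipping the outline — 1 connected region. The result has 1 disconnected region.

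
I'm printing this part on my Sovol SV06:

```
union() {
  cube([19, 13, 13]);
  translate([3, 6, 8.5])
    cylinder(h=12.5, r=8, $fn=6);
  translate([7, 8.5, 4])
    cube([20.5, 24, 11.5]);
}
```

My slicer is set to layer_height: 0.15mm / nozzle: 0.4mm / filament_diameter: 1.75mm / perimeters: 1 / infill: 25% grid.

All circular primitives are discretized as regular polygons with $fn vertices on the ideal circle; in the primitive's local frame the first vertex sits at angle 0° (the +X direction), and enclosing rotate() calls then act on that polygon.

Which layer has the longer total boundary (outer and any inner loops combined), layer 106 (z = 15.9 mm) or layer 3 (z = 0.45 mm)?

Layer 106 (z = 15.9): the cube is absent (z outside [0, 13]); the r=8 cylinder at (3, 6) gives a regular 6-gon of circumradius 8 (constant along its height) (perimeter = 2·6·8.000·sin(180°/6) = 48.00 mm); the cube at (7, 8.5) is absent (z outside [4, 15.5]); Combining (union): only the r=8 cylinder at (3, 6) is present, so the union is just that shape — boundary = 48.00 mm. So its perimeter = 48.00 mm. Layer 3 (z = 0.45): the cube (footprint 19×13) is included at this height (perimeter 64.00 mm); the cylinder at (3, 6) is not intersected at this z (z outside [8.5, 21]); the cube at (7, 8.5) is not intersected at this z (z outside [4, 15.5]); Taking the union: only the 19×13 cube is present, so the union is just that shape — boundary = 64.00 mm. So its perimeter = 64.00 mm. Layer 3 is larger (64.00 vs 48.00 mm).

layer 3 (z = 0.45 mm)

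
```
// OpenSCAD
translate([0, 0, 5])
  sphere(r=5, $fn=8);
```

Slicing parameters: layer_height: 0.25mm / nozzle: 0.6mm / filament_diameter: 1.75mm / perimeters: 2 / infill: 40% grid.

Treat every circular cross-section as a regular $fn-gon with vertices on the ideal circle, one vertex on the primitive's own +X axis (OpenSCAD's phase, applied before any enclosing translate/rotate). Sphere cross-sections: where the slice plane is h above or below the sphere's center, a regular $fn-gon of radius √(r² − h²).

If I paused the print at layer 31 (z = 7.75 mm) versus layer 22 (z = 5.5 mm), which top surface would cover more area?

layer 22 (z = 5.5 mm)

Layer 31 (z = 7.75): the r=5 sphere contributes a regular 8-gon of circumradius √(5²−2.75²) = 4.176 (area = (8/2)·4.176²·sin(360°/8) = 49.32 mm²). So its area = 49.32 mm². Layer 22 (z = 5.5): the sphere: section is a regular 8-gon, circumradius = √(r²−h²) = √(5²−0.5²) = 4.975 (area = (8/2)·4.975²·sin(360°/8) = 70.00 mm²). So its area = 70.00 mm². Layer 22 is larger (70.00 vs 49.32 mm²).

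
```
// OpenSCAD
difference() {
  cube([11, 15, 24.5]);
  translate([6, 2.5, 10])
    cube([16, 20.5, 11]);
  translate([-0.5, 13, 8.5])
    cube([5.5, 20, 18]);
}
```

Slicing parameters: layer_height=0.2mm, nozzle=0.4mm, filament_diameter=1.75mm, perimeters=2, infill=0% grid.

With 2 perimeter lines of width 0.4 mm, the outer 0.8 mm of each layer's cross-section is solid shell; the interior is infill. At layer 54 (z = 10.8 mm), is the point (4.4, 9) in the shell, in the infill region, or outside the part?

At z = 10.8 mm: the cube (footprint 11×15) is included at this height; the 16×20.5 cube at (6, 2.5) contributes its full rectangle; the 5.5×20 cube at (-0.5, 13) contributes its full rectangle; After the difference (first − rest): starting from the 11×15 cube, the 16×20.5 cube at (6, 2.5) partially overlaps it — only the 62.50 mm² overlap (of its 328.00 mm²) is removed, clipping the outline; the 5.5×20 cube at (-0.5, 13) partially overlaps it — only the 10.00 mm² overlap (of its 110.00 mm²) is removed, clipping the outline — 1 connected region. Overall, the cross-section is a single solid region. The nearest boundary edge runs (6.00, 15.00)→(6.00, 2.50); distance from the point to it = 1.60 mm. The point is inside the cross-section and 1.60 mm from the nearest boundary — more than the 0.8 mm shell width (2 × 0.4), so it's in the infill interior.

infill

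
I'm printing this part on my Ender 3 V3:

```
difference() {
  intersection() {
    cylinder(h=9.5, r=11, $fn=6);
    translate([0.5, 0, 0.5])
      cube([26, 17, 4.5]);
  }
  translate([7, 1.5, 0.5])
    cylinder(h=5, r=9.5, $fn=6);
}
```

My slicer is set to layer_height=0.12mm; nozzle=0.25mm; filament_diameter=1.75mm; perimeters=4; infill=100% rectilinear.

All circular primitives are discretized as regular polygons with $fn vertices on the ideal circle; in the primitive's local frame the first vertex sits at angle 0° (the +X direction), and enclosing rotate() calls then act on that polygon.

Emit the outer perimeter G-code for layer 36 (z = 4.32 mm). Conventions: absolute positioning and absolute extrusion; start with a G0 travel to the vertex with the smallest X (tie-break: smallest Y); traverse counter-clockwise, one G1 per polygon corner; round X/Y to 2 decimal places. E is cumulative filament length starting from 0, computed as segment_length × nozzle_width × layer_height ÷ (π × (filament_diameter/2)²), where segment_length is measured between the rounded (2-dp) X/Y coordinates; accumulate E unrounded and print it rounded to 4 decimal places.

At z = 4.32 mm: the cylinder: section is a regular 6-gon, circumradius r=11; the cube at (0.5, 0) (footprint 26×17) is included at this height; Keeping only the common overlap: the 26×17 cube at (0.5, 0) partially overlaps the r=11 cylinder; clipping to the common part keeps 73.83 mm² — 1 connected region; the r=9.5 cylinder at (7, 1.5) gives a regular 6-gon of circumradius 9.5 (constant along its height); Taking the first minus the rest: starting from that combined region, the r=9.5 cylinder at (7, 1.5) partially overlaps it — only the 71.52 mm² overlap (of its 234.48 mm²) is removed, clipping the outline — 1 connected region. The outline is a single polygon with 3 vertices. Extrusion per mm of travel: 0.25 × 0.12 / (π × 0.875²) = 0.012473. Accumulating E over each segment gives final E = 0.0964.

G0 X0.50 Y6.70 Z4.32
G1 X2.13 Y9.53 E0.0407
G1 X0.50 Y9.53 E0.0611
G1 X0.50 Y6.70 E0.0964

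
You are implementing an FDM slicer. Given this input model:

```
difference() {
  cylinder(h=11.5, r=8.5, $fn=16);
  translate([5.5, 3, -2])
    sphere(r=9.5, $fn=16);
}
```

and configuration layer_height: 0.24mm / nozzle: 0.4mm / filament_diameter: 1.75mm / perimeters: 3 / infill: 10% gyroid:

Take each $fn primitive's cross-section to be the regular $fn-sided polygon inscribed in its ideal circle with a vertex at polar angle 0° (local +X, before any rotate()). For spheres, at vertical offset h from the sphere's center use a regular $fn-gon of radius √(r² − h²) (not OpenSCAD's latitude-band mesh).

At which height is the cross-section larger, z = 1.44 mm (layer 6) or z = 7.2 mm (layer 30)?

layer 30 (z = 7.2 mm)

Layer 6 (z = 1.44): the r=8.5 cylinder contributes a regular 16-gon of circumradius 8.5 (area = (16/2)·8.500²·sin(360°/16) = 221.19 mm²); the r=9.5 sphere at (5.5, 3) slices to a regular 16-gon of circumradius 8.855 (√(r²−h²) with h=3.44 from center) (area = (16/2)·8.855²·sin(360°/16) = 240.07 mm²); Taking the first minus the rest: starting from the r=8.5 cylinder (221.19 mm²), the r=9.5 sphere at (5.5, 3) partially overlaps it — only the 125.55 mm² overlap (of its 240.07 mm²) is removed, clipping the outline — area = 95.64 mm². So its area = 95.64 mm². Layer 30 (z = 7.2): the r=8.5 cylinder contributes a regular 16-gon of circumradius 8.5 (area = (16/2)·8.500²·sin(360°/16) = 221.19 mm²); the r=9.5 sphere at (5.5, 3) slices to a regular 16-gon of circumradius 2.369 (√(r²−h²) with h=9.2 from center) (area = (16/2)·2.369²·sin(360°/16) = 17.17 mm²); Taking the first minus the rest: starting from the r=8.5 cylinder (221.19 mm²), the r=9.5 sphere at (5.5, 3) partially overlaps it — only the 16.84 mm² overlap (of its 17.17 mm²) is removed, clipping the outline — area = 204.35 mm². So its area = 204.35 mm². Layer 30 is larger (204.35 vs 95.64 mm²).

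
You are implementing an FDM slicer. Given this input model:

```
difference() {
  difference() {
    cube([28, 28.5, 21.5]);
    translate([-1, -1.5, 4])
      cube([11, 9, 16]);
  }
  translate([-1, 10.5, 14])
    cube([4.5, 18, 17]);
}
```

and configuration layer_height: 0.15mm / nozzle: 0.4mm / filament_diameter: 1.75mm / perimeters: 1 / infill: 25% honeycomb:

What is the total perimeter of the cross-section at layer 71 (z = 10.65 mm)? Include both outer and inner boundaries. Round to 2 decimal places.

At z = 10.65 mm: the 28×28.5 cube contributes its full rectangle (perimeter 113.00 mm); the 11×9 cube at (-1, -1.5) contributes its full rectangle (perimeter 40.00 mm); After the difference (first − rest): starting from the 28×28.5 cube, the 11×9 cube at (-1, -1.5) partially overlaps it — only the 75.00 mm² overlap (of its 99.00 mm²) is removed, clipping the outline — boundary = 113.00 mm; the cube at (-1, 10.5) does not reach this height (z outside [14, 31]); Taking the first minus the rest: none of the subtracted shapes is present at this height, so that combined region is unchanged — boundary = 113.00 mm. Overall, the cross-section is a single solid region. Total boundary length (outer) = 113.00 mm.

113.00 mm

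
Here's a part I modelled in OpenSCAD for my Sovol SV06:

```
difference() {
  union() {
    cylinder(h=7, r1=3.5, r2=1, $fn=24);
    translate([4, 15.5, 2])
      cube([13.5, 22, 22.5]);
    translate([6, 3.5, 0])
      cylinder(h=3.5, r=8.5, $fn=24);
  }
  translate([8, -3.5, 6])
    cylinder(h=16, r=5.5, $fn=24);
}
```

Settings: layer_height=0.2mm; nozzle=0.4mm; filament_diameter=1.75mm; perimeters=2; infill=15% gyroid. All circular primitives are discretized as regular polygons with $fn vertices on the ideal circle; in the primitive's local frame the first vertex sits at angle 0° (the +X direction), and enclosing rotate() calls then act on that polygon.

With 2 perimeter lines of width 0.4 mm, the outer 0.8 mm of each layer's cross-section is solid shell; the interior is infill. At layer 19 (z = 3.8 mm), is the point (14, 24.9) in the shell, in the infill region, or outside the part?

At z = 3.8 mm: the cone: at t=0.543 of its height the radius interpolates to r₁+(r₂−r₁)t = 2.143, giving a regular 24-gon of that circumradius; the cube at (4, 15.5) is present — its section is the full 13.5×22 rectangle; the cylinder at (6, 3.5) is absent (z outside [0, 3.5]); Combining (union): the 2 present regions are separate (no shared area or edge), so areas and boundary lengths simply add and each stays a separate island — 2 connected regions; the cylinder at (8, -3.5) does not reach this height (z outside [6, 22]); After the difference (first − rest): none of the subtracted shapes is present at this height, so the result so far is unchanged — 2 connected regions. Overall, the cross-section has 2 separate islands. The nearest boundary edge runs (17.50, 37.50)→(17.50, 15.50); distance from the point to it = 3.50 mm. (Shell/infill is judged within the island containing the point — the largest one.) The point is inside the cross-section and 3.50 mm from the nearest boundary — more than the 0.8 mm shell width (2 × 0.4), so it's in the infill interior.

infill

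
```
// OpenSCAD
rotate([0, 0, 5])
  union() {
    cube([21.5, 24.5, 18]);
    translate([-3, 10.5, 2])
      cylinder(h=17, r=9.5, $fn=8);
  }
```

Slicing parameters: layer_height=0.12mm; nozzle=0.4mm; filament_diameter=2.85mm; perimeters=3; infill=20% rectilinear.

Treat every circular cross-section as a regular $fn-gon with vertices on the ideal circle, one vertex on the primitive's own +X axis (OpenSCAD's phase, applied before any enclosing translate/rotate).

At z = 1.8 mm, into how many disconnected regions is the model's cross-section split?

1

At z = 1.8 mm: the cube is present — its section is the full 21.5×24.5 rectangle; the cylinder at (-3, 10.5) is absent (z outside [2, 19]); Merging all regions: only the 21.5×24.5 cube is present, so the union is just that shape — 1 connected region; (whole slice rotated 5° about Z — lengths, areas and connectivity unchanged). The result has 1 disconnected region.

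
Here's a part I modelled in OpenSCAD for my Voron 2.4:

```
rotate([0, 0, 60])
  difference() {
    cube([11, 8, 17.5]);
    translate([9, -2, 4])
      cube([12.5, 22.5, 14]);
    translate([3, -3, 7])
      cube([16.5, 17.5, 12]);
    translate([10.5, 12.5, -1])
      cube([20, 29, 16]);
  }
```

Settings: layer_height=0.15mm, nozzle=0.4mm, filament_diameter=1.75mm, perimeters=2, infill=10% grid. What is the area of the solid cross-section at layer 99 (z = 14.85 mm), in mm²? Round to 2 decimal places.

At z = 14.85 mm: the 11×8 cube contributes its full rectangle (area 88.00 mm²); the 12.5×22.5 cube at (9, -2) contributes its full rectangle (area 281.25 mm²); the 16.5×17.5 cube at (3, -3) contributes its full rectangle (area 288.75 mm²); the 20×29 cube at (10.5, 12.5) contributes its full rectangle (area 580.00 mm²); After the difference (first − rest): starting from the 11×8 cube (88.00 mm²), the 12.5×22.5 cube at (9, -2) partially overlaps it — only the 16.00 mm² overlap (of its 281.25 mm²) is removed, clipping the outline; the 16.5×17.5 cube at (3, -3) partially overlaps it — only the 48.00 mm² overlap (of its 288.75 mm²) is removed, clipping the outline; the 20×29 cube at (10.5, 12.5) misses the remaining region (no effect) — area = 24.00 mm²; (rotated 60° about Z; rotation is an isometry so areas/perimeters/island counts are preserved). Overall, the cross-section is a single solid region. Net area = 24.00 mm².

24.00 mm²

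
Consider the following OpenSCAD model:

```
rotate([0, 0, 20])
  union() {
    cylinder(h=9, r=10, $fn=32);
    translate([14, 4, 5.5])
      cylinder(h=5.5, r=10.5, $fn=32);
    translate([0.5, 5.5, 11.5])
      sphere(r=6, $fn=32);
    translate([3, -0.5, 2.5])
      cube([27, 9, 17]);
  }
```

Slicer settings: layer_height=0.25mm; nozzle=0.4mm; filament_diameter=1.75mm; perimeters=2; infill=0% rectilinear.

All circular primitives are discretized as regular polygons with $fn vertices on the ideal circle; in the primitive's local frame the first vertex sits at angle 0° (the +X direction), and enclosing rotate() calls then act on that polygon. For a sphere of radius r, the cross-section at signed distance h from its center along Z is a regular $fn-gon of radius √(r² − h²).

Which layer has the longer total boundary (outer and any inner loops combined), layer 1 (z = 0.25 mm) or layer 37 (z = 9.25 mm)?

Layer 1 (z = 0.25): the cylinder: section is a regular 32-gon, circumradius r=10 (perimeter = 2·32·10.000·sin(180°/32) = 62.73 mm); the cylinder at (14, 4) is not intersected at this z (z outside [5.5, 11]); the sphere at (0.5, 5.5) does not reach this height (|z−center|=11.250 > r=6); the cube at (3, -0.5) is absent (z outside [2.5, 19.5]); Merging all regions: only the r=10 cylinder is present, so the union is just that shape — boundary = 62.73 mm; (whole slice rotated 20° about Z — lengths, areas and connectivity unchanged). So its perimeter = 62.73 mm. Layer 37 (z = 9.25): the cylinder is not intersected at this z (z outside [0, 9]); the r=10.5 cylinder at (14, 4) contributes a regular 32-gon of circumradius 10.5 (perimeter = 2·32·10.500·sin(180°/32) = 65.87 mm); the sphere at (0.5, 5.5): section is a regular 32-gon, circumradius = √(r²−h²) = √(6²−2.25²) = 5.562 (perimeter = 2·32·5.562·sin(180°/32) = 34.89 mm); the cube at (3, -0.5) (footprint 27×9) is included at this height (perimeter 72.00 mm); Taking the union: the regions partially overlap (shared area 201.64 mm²), so the edge portions inside another operand are dropped and the merged outline is re-measured after clipping — boundary = 96.41 mm; (whole slice rotated 20° about Z — lengths, areas and connectivity unchanged). So its perimeter = 96.41 mm. Layer 37 is larger (96.41 vs 62.73 mm).

layer 37 (z = 9.25 mm)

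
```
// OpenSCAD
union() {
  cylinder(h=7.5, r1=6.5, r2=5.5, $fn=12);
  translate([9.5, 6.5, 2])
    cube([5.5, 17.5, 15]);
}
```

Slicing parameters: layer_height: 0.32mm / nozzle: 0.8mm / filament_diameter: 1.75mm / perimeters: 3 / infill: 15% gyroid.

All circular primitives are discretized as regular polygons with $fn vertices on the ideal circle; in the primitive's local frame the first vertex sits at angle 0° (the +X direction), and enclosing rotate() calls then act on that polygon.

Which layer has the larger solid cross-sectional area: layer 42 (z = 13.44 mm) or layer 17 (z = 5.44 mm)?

Layer 42 (z = 13.44): the cone does not reach this height (z outside [0, 7.5]); the 5.5×17.5 cube at (9.5, 6.5) contributes its full rectangle (area 96.25 mm²); Taking the union: only the 5.5×17.5 cube at (9.5, 6.5) is present, so the union is just that shape — area = 96.25 mm². So its area = 96.25 mm². Layer 17 (z = 5.44): the cone (r1=6.5→r2=5.5) has section circumradius 5.775 here — a regular 12-gon (area = (12/2)·5.775²·sin(360°/12) = 100.04 mm²); the 5.5×17.5 cube at (9.5, 6.5) contributes its full rectangle (area 96.25 mm²); Merging all regions: the 2 present regions are separate (no shared area or edge), so areas and boundary lengths simply add and each stays a separate island — area = 196.29 mm². So its area = 196.29 mm². Layer 17 is larger (196.29 vs 96.25 mm²).

layer 17 (z = 5.44 mm)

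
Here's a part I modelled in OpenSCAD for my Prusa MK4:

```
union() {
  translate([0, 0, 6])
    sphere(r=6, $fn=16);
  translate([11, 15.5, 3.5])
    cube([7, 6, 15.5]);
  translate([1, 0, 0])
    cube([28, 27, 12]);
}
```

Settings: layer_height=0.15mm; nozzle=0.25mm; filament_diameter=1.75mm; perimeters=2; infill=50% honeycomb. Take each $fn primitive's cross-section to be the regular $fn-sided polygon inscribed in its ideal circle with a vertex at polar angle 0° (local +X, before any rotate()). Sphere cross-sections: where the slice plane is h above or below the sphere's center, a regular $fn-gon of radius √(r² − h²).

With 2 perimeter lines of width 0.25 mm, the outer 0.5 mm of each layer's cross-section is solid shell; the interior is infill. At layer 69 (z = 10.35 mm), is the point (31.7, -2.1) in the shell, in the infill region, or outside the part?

outside

At z = 10.35 mm: the r=6 sphere contributes a regular 16-gon of circumradius √(6²−4.35²) = 4.132; the cube at (11, 15.5) (footprint 7×6) is included at this height; the cube at (1, 0) is present — its section is the full 28×27 rectangle; Combining (union): the regions partially overlap (shared area 51.04 mm²), so overlapping operands fuse into one piece — 1 connected region. Overall, the cross-section is a single solid region. The nearest boundary edge runs (29.00, 27.00)→(29.00, 0.00); distance from the point to it = 3.42 mm. The point is not inside any of the regions above, so it lies outside the cross-section (3.42 mm from the nearest boundary).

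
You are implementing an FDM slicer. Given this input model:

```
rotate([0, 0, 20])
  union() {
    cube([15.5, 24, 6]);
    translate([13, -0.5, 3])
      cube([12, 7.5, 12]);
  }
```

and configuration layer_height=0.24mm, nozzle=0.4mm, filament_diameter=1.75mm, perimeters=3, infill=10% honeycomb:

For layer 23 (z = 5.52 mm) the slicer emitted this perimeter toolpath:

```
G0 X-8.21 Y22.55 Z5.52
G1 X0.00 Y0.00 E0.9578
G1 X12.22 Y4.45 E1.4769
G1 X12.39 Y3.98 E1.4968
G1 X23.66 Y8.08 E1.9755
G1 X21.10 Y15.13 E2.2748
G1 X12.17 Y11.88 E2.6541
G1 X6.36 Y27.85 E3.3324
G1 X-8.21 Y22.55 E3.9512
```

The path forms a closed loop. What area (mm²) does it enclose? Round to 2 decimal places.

Apply the shoelace formula to the sequence of (X, Y) vertices; enclosed area = 444.46 mm².

444.46 mm²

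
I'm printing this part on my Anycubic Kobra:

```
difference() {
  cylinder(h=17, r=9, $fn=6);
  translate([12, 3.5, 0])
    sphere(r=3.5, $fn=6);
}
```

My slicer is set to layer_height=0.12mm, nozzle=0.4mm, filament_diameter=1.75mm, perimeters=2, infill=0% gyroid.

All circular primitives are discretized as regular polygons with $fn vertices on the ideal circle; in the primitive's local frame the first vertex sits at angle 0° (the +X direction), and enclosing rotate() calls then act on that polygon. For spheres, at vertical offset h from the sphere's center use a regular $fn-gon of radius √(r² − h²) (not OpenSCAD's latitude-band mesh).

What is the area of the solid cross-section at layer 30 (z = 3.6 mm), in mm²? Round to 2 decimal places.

210.44 mm²

At z = 3.6 mm: the cylinder: section is a regular 6-gon, circumradius r=9 (area = (6/2)·9.000²·sin(360°/6) = 210.44 mm²); the sphere at (12, 3.5) is absent (|z−center|=3.600 > r=3.5); After the difference (first − rest): none of the subtracted shapes is present at this height, so the r=9 cylinder is unchanged — area = 210.44 mm². Overall, the cross-section is a single solid region. Net area = 210.44 mm².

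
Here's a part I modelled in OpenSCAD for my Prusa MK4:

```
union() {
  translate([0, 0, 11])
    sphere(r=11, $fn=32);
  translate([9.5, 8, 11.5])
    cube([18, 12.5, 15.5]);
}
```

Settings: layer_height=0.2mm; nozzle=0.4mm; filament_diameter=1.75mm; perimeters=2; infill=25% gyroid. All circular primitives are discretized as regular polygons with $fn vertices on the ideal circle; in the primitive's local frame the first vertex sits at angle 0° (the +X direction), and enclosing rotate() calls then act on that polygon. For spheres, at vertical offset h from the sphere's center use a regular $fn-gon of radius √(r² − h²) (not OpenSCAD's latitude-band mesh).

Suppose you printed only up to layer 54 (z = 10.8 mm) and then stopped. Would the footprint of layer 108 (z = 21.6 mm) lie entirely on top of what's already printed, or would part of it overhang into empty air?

part overhangs

Compare the two slices. At z = 10.8: the r=11 sphere slices to a regular 32-gon of circumradius 10.998 (√(r²−h²) with h=0.2 from center) (area = (32/2)·10.998²·sin(360°/32) = 377.57 mm²); the cube at (9.5, 8) does not reach this height (z outside [11.5, 27]); Taking the union: only the r=11 sphere is present, so the union is just that shape — area = 377.57 mm². At z = 21.6: the sphere: section is a regular 32-gon, circumradius = √(r²−h²) = √(11²−10.6²) = 2.939 (area = (32/2)·2.939²·sin(360°/32) = 26.97 mm²); the cube at (9.5, 8) is present — its section is the full 18×12.5 rectangle (area 225.00 mm²); Combining (union): the 2 present regions are separate (no shared area or edge), so areas and boundary lengths simply add and each stays a separate island — area = 251.97 mm². Checking containment: at z = 21.6 the cross-section extends beyond the z = 10.8 cross-section by about 225.00 mm².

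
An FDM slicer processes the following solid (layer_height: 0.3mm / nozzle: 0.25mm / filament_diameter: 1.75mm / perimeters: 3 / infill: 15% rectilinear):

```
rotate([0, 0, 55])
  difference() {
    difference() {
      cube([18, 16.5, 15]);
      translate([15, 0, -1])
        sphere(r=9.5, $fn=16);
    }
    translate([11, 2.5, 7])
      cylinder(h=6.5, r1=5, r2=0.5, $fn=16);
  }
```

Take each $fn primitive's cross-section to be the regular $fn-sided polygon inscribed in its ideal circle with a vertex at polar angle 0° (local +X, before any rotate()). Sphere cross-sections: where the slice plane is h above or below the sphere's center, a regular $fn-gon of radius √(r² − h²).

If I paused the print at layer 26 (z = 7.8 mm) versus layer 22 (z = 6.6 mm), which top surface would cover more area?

layer 22 (z = 6.6 mm)

Layer 26 (z = 7.8): the cube is present — its section is the full 18×16.5 rectangle (area 297.00 mm²); the sphere at (15, 0): section is a regular 16-gon, circumradius = √(r²−h²) = √(9.5²−8.8²) = 3.579 (area = (16/2)·3.579²·sin(360°/16) = 39.22 mm²); Subtracting the remaining from the first: starting from the 18×16.5 cube (297.00 mm²), the r=9.5 sphere at (15, 0) partially overlaps it — only the 18.93 mm² overlap (of its 39.22 mm²) is removed, clipping the outline — area = 278.07 mm²; the cone at (11, 2.5): at t=0.123 of its height the radius interpolates to r₁+(r₂−r₁)t = 4.446, giving a regular 16-gon of that circumradius (area = (16/2)·4.446²·sin(360°/16) = 60.52 mm²); Taking the first minus the rest: starting from that combined region (278.07 mm²), the cone at (11, 2.5) partially overlaps it — only the 40.44 mm² overlap (of its 60.52 mm²) is removed, clipping the outline — area = 237.63 mm²; (rotated 55° about Z; rotation is an isometry so areas/perimeters/island counts are preserved). So its area = 237.63 mm². Layer 22 (z = 6.6): the cube is present — its section is the full 18×16.5 rectangle (area 297.00 mm²); the r=9.5 sphere at (15, 0) slices to a regular 16-gon of circumradius 5.700 (√(r²−h²) with h=7.6 from center) (area = (16/2)·5.700²·sin(360°/16) = 99.47 mm²); Subtracting the remaining from the first: starting from the 18×16.5 cube (297.00 mm²), the r=9.5 sphere at (15, 0) partially overlaps it — only the 40.91 mm² overlap (of its 99.47 mm²) is removed, clipping the outline — area = 256.09 mm²; the cone at (11, 2.5) does not reach this height (z outside [7, 13.5]); Subtracting the remaining from the first: none of the subtracted shapes is present at this height, so that combined region is unchanged — area = 256.09 mm²; (whole slice rotated 55° about Z — lengths, areas and connectivity unchanged). So its area = 256.09 mm². Layer 22 is larger (256.09 vs 237.63 mm²).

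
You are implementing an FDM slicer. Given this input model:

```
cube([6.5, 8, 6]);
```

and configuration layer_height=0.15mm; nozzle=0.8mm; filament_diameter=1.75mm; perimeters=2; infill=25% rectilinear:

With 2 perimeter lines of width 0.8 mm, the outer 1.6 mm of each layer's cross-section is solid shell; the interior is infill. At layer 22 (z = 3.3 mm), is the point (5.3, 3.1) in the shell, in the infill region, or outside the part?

shell

At z = 3.3 mm: the 6.5×8 cube contributes its full rectangle. Overall, the cross-section is a single solid region. The nearest boundary edge runs (6.50, 0.00)→(6.50, 8.00); distance from the point to it = 1.20 mm. The point is inside the cross-section, 1.20 mm from the nearest boundary — within the 1.6 mm shell band (2 × 0.8).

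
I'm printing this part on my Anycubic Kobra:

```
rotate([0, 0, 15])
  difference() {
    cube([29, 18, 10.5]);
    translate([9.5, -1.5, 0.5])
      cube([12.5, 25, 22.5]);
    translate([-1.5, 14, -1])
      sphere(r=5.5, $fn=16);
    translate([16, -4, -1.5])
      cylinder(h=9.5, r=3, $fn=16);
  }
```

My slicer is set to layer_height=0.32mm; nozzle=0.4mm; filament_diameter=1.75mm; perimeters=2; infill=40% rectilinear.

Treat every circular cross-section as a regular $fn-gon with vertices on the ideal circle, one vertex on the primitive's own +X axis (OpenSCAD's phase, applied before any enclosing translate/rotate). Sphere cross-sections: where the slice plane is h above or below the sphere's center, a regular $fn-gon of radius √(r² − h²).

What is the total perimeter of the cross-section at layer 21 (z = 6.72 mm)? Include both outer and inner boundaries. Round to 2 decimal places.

105.00 mm

At z = 6.72 mm: the cube is present — its section is the full 29×18 rectangle (perimeter 94.00 mm); the 12.5×25 cube at (9.5, -1.5) contributes its full rectangle (perimeter 75.00 mm); the sphere at (-1.5, 14) does not reach this height (|z−center|=7.720 > r=5.5); the r=3 cylinder at (16, -4) gives a regular 16-gon of circumradius 3 (constant along its height) (perimeter = 2·16·3.000·sin(180°/16) = 18.73 mm); Taking the first minus the rest: starting from the 29×18 cube, the 12.5×25 cube at (9.5, -1.5) partially overlaps it — only the 225.00 mm² overlap (of its 312.50 mm²) is removed, clipping the outline; the r=3 cylinder at (16, -4) misses the remaining region (no effect) — boundary = 105.00 mm; (whole slice rotated 15° about Z — lengths, areas and connectivity unchanged). Overall, the cross-section has 2 separate islands. Total boundary length (outer) = 105.00 mm.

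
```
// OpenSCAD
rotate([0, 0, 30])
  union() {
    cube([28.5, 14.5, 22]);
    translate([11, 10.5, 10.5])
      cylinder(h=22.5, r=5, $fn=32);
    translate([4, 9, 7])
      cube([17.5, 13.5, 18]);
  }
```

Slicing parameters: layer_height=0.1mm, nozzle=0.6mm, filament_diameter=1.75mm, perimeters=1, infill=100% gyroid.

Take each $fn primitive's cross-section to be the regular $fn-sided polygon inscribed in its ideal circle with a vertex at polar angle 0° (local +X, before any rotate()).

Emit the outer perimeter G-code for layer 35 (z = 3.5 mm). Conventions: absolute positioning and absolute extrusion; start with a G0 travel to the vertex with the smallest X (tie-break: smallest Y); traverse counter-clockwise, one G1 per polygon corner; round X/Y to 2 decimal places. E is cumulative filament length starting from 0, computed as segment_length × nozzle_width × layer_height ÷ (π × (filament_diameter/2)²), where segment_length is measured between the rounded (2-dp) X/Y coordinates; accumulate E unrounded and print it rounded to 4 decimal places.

At z = 3.5 mm: the cube is present — its section is the full 28.5×14.5 rectangle; the cylinder at (11, 10.5) does not reach this height (z outside [10.5, 33]); the cube at (4, 9) is not intersected at this z (z outside [7, 25]); Taking the union: only the 28.5×14.5 cube is present, so the union is just that shape — 1 connected region; (rotated 30° about Z; rotation is an isometry so areas/perimeters/island counts are preserved). The outline is a single polygon with 4 vertices. Extrusion per mm of travel: 0.6 × 0.1 / (π × 0.875²) = 0.024945. Accumulating E over each segment gives final E = 2.1453.

G0 X-7.25 Y12.56 Z3.50
G1 X0.00 Y0.00 E0.3618
G1 X24.68 Y14.25 E1.0727
G1 X17.43 Y26.81 E1.4344
G1 X-7.25 Y12.56 E2.1453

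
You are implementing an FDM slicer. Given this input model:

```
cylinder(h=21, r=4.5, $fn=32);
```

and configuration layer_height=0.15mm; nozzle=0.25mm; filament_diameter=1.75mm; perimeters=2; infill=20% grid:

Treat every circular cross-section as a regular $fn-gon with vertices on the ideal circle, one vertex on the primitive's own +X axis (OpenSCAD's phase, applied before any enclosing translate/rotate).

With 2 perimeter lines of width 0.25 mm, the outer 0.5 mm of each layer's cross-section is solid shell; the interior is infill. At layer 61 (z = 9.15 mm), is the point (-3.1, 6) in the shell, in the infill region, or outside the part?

At z = 9.15 mm: the r=4.5 cylinder contributes a regular 32-gon of circumradius 4.5. Overall, the cross-section is a single solid region. The nearest boundary edge runs (-1.72, 4.16)→(-2.50, 3.74); distance from the point to it = 2.27 mm. The point is not inside any of the regions above, so it lies outside the cross-section (2.27 mm from the nearest boundary).

outside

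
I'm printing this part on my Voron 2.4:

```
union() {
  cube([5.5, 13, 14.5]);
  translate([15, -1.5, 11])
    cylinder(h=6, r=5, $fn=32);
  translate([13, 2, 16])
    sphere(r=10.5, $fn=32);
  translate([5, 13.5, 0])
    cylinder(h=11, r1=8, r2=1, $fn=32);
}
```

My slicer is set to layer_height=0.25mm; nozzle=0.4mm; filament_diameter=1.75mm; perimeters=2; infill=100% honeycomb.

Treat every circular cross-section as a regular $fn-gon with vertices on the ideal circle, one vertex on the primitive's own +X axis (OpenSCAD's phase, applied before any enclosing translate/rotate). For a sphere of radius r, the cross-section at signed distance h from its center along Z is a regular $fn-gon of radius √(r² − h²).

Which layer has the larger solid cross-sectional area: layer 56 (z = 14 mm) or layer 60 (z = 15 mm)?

layer 56 (z = 14 mm)

Layer 56 (z = 14): the 5.5×13 cube contributes its full rectangle (area 71.50 mm²); the cylinder at (15, -1.5): section is a regular 32-gon, circumradius r=5 (area = (32/2)·5.000²·sin(360°/32) = 78.04 mm²); the r=10.5 sphere at (13, 2) contributes a regular 32-gon of circumradius √(10.5²−2²) = 10.308 (area = (32/2)·10.308²·sin(360°/32) = 331.65 mm²); the cone at (5, 13.5) is not intersected at this z (z outside [0, 11]); Taking the union: the regions partially overlap — summed areas 481.19 mm² minus the doubly-counted overlap 96.84 mm² gives 384.35 mm² — area = 384.35 mm². So its area = 384.35 mm². Layer 60 (z = 15): the cube is absent (z outside [0, 14.5]); the r=5 cylinder at (15, -1.5) contributes a regular 32-gon of circumradius 5 (area = (32/2)·5.000²·sin(360°/32) = 78.04 mm²); the sphere at (13, 2): section is a regular 32-gon, circumradius = √(r²−h²) = √(10.5²−1²) = 10.452 (area = (32/2)·10.452²·sin(360°/32) = 341.02 mm²); the cone at (5, 13.5) is absent (z outside [0, 11]); Combining (union): the r=5 cylinder at (15, -1.5) lies entirely inside the r=10.5 sphere at (13, 2), so the union is just the r=10.5 sphere at (13, 2) — area = 341.02 mm². So its area = 341.02 mm². Layer 56 is larger (384.35 vs 341.02 mm²).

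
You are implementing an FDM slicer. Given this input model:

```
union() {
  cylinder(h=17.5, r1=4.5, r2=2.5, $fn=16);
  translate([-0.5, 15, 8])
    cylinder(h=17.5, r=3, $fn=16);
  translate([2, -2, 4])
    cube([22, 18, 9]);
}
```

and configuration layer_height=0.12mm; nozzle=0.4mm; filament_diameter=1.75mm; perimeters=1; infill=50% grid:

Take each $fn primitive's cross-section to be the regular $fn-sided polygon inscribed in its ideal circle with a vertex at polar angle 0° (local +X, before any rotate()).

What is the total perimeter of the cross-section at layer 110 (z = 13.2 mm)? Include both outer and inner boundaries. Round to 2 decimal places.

37.40 mm

At z = 13.2 mm: the cone (r1=4.5→r2=2.5) has section circumradius 2.991 here — a regular 16-gon (perimeter = 2·16·2.991·sin(180°/16) = 18.68 mm); the cylinder at (-0.5, 15): section is a regular 16-gon, circumradius r=3 (perimeter = 2·16·3.000·sin(180°/16) = 18.73 mm); the cube at (2, -2) is absent (z outside [4, 13]); Merging all regions: the 2 present regions are separate (no shared area or edge), so areas and boundary lengths simply add and each stays a separate island — boundary = 37.40 mm. Overall, the cross-section has 2 separate islands. Total boundary length (outer) = 37.40 mm.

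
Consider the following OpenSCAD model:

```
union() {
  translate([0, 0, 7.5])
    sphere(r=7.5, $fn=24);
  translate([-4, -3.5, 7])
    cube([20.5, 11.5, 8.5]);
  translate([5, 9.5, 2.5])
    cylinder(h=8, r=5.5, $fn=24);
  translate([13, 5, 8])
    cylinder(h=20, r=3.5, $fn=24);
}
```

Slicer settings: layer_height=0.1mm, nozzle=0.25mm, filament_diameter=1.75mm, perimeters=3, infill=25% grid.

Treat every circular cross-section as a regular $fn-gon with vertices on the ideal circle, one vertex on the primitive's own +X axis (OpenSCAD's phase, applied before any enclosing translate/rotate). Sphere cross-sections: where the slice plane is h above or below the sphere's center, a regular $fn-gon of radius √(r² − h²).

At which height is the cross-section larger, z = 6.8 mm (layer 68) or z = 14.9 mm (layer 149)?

layer 68 (z = 6.8 mm)

Layer 68 (z = 6.8): the r=7.5 sphere contributes a regular 24-gon of circumradius √(7.5²−0.7²) = 7.467 (area = (24/2)·7.467²·sin(360°/24) = 173.18 mm²); the cube at (-4, -3.5) is not intersected at this z (z outside [7, 15.5]); the r=5.5 cylinder at (5, 9.5) gives a regular 24-gon of circumradius 5.5 (constant along its height) (area = (24/2)·5.500²·sin(360°/24) = 93.95 mm²); the cylinder at (13, 5) is not intersected at this z (z outside [8, 28]); Taking the union: the regions partially overlap — summed areas 267.13 mm² minus the doubly-counted overlap 10.30 mm² gives 256.84 mm² — area = 256.84 mm². So its area = 256.84 mm². Layer 149 (z = 14.9): the r=7.5 sphere slices to a regular 24-gon of circumradius 1.221 (√(r²−h²) with h=7.4 from center) (area = (24/2)·1.221²·sin(360°/24) = 4.63 mm²); the cube at (-4, -3.5) (footprint 20.5×11.5) is included at this height (area 235.75 mm²); the cylinder at (5, 9.5) does not reach this height (z outside [2.5, 10.5]); the r=3.5 cylinder at (13, 5) contributes a regular 24-gon of circumradius 3.5 (area = (24/2)·3.500²·sin(360°/24) = 38.05 mm²); Merging all regions: the regions partially overlap — summed areas 278.42 mm² minus the doubly-counted overlap 41.53 mm² gives 236.90 mm² — area = 236.90 mm². So its area = 236.90 mm². Layer 68 is larger (256.84 vs 236.90 mm²).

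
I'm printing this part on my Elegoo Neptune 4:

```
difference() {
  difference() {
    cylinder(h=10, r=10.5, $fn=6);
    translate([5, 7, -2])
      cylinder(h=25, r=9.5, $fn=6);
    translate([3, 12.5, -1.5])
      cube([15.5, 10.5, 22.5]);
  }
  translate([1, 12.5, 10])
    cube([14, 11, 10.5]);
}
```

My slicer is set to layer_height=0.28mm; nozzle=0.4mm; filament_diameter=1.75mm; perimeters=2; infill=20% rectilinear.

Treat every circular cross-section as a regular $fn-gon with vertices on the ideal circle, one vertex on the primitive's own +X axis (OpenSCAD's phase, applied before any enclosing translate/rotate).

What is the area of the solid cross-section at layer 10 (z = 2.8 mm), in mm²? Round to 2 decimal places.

At z = 2.8 mm: the r=10.5 cylinder contributes a regular 6-gon of circumradius 10.5 (area = (6/2)·10.500²·sin(360°/6) = 286.44 mm²); the r=9.5 cylinder at (5, 7) gives a regular 6-gon of circumradius 9.5 (constant along its height) (area = (6/2)·9.500²·sin(360°/6) = 234.48 mm²); the 15.5×10.5 cube at (3, 12.5) contributes its full rectangle (area 162.75 mm²); Taking the first minus the rest: starting from the r=10.5 cylinder (286.44 mm²), the r=9.5 cylinder at (5, 7) partially overlaps it — only the 109.65 mm² overlap (of its 234.48 mm²) is removed, clipping the outline; the 15.5×10.5 cube at (3, 12.5) misses the remaining region (no effect) — area = 176.79 mm²; the cube at (1, 12.5) is absent (z outside [10, 20.5]); Subtracting the remaining from the first: none of the subtracted shapes is present at this height, so the result so far is unchanged — area = 176.79 mm². Overall, the cross-section is a single solid region. Net area = 176.79 mm².

176.79 mm²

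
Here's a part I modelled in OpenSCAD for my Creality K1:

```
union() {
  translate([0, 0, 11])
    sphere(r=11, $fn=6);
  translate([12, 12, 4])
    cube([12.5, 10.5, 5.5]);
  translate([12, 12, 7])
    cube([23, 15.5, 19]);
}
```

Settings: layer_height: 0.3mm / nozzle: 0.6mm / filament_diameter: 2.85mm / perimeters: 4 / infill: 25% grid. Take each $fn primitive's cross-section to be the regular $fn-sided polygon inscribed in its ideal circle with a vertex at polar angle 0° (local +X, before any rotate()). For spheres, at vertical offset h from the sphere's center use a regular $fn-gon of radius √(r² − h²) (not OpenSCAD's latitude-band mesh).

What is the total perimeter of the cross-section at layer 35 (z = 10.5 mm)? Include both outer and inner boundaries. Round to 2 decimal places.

142.93 mm

At z = 10.5 mm: the sphere: section is a regular 6-gon, circumradius = √(r²−h²) = √(11²−0.5²) = 10.989 (perimeter = 2·6·10.989·sin(180°/6) = 65.93 mm); the cube at (12, 12) does not reach this height (z outside [4, 9.5]); the 23×15.5 cube at (12, 12) contributes its full rectangle (perimeter 77.00 mm); Combining (union): the 2 present regions are separate (no shared area or edge), so areas and boundary lengths simply add and each stays a separate island — boundary = 142.93 mm. Overall, the cross-section has 2 separate islands. Total boundary length (outer) = 142.93 mm.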